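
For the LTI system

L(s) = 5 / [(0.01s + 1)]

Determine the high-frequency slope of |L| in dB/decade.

Each pole contributes −20 dB/decade at high frequency; each zero contributes +20 dB/decade.
Net: 0 zero(s) − 1 pole(s) → -20 dB/decade.

-20 dB/decade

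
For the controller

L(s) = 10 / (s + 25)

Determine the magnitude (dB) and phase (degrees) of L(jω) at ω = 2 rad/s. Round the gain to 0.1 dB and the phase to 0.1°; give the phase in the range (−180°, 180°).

At s = jω = j2:
pole (s+25): 25 + j2 → |·| = √(25²+2²) = √629 ≈ 25.08, ∠ = arctan(2/25) ≈ 4.57°
|L| = 10 / 25.08 ≈ 0.39872
Gain = 20 log₁₀(0.39872) ≈ -7.99 dB
∠L = 0.00° − 4.57° = -4.57°

-8.0 dB, -4.6°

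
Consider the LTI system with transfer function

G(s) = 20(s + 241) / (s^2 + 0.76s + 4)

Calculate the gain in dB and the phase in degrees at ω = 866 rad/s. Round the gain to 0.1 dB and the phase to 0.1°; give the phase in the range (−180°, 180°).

-32.4 dB, -105.5°

At s = jω = j866:
zero (s+241): 241 + j866 → |·| = √(241²+866²) = √808037 ≈ 898.91, ∠ = arctan(866/241) ≈ 74.45°
quadratic: (j866)² + 0.76·j866 + 4 = -749952 + j658.16 → |·| ≈ 7.4995e+05, ∠ ≈ 179.95°
|G| = 20 · 898.91 / 7.4995e+05 ≈ 0.023973
Gain = 20 log₁₀(0.023973) ≈ -32.41 dB
∠G = 74.45° − 179.95° = -105.50°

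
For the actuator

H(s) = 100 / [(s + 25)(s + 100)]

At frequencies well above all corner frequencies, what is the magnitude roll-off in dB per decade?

Each pole contributes −20 dB/decade at high frequency; each zero contributes +20 dB/decade.
Net: 0 zero(s) − 2 pole(s) → -40 dB/decade.

-40 dB/decade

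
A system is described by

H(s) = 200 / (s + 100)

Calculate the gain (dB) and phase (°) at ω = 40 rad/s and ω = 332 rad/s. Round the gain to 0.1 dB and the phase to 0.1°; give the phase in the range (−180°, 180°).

Substitute s = j40:
Numerator: 200 = 200 + j0
Denominator: (j40) + 100 = 100 + j40
|N| = √(200² + 0²) ≈ 200, ∠N ≈ 0.00°
|D| = √(100² + 40²) ≈ 107.7, ∠D ≈ 21.80°
|H| = 200 / 107.7 ≈ 1.857
Gain = 20 log₁₀(1.857) ≈ 5.38 dB
∠H = 0.00° − 21.80° = -21.80°

Substitute s = j332:
Numerator: 200 = 200 + j0
Denominator: (j332) + 100 = 100 + j332
|N| = √(200² + 0²) ≈ 200, ∠N ≈ 0.00°
|D| = √(100² + 332²) ≈ 346.73, ∠D ≈ 73.24°
|H| = 200 / 346.73 ≈ 0.57682
Gain = 20 log₁₀(0.57682) ≈ -4.78 dB
∠H = 0.00° − 73.24° = -73.24°

ω = 40: 5.4 dB, -21.8°; ω = 332: -4.8 dB, -73.2°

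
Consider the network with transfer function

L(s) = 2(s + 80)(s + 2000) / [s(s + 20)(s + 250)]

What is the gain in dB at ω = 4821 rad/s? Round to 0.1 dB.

-67.0 dB

At s = jω = j4821:
zero (s+80): 80 + j4821 → |·| = √(80²+4821²) = √23248441 ≈ 4821.7, ∠ = arctan(4821/80) ≈ 89.05°
zero (s+2000): 2000 + j4821 → |·| = √(2000²+4821²) = √27242041 ≈ 5219.4, ∠ = arctan(4821/2000) ≈ 67.47°
pole (s+20): 20 + j4821 → |·| = √(20²+4821²) = √23242441 ≈ 4821, ∠ = arctan(4821/20) ≈ 89.76°
pole (s+250): 250 + j4821 → |·| = √(250²+4821²) = √23304541 ≈ 4827.5, ∠ = arctan(4821/250) ≈ 87.03°
pole at origin: |s| = 4821, ∠ = 90.00° (in denominator)
|L| = 2 · 2.5166e+07 / 1.122e+11 ≈ 0.00044859
Gain = 20 log₁₀(0.00044859) ≈ -66.96 dB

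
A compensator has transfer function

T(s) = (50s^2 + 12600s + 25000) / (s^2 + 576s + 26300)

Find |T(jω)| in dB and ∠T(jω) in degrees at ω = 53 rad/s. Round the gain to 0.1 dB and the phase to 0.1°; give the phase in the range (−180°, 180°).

24.9 dB, 47.4°

Substitute s = j53:
Numerator: 50(j53)^2 + 12600(j53) + 25000 = -115450 + j667800
Denominator: (j53)^2 + 576(j53) + 26300 = 23491 + j30528
|N| = √(115450² + 667800²) ≈ 6.7771e+05, ∠N ≈ 99.81°
|D| = √(23491² + 30528²) ≈ 38520, ∠D ≈ 52.42°
|T| = 6.7771e+05 / 38520 ≈ 17.594
Gain = 20 log₁₀(17.594) ≈ 24.91 dB
∠T = 99.81° − 52.42° = 47.39°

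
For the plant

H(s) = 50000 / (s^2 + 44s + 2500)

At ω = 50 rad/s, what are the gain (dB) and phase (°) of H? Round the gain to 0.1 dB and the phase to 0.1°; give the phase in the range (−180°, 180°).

27.1 dB, -90.0°

At s = jω = j50:
quadratic: (j50)² + 44·j50 + 2500 = 0 + j2200 → |·| ≈ 2200, ∠ ≈ 90.00°
|H| = 50000 / 2200 ≈ 22.727
Gain = 20 log₁₀(22.727) ≈ 27.13 dB
∠H = 0.00° − 90.00° = -90.00°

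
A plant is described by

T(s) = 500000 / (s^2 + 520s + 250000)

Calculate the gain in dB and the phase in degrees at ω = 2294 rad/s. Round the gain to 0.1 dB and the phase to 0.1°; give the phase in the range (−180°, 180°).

At s = jω = j2294:
quadratic: (j2294)² + 520·j2294 + 250000 = -5012436 + j1192880 → |·| ≈ 5.1524e+06, ∠ ≈ 166.61°
|T| = 500000 / 5.1524e+06 ≈ 0.097042
Gain = 20 log₁₀(0.097042) ≈ -20.26 dB
∠T = 0.00° − 166.61° = -166.61°

-20.3 dB, -166.6°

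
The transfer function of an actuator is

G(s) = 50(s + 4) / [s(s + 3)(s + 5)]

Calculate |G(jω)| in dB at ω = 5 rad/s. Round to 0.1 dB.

3.8 dB

At s = jω = j5:
zero (s+4): 4 + j5 → |·| = √(4²+5²) = √41 ≈ 6.4031, ∠ = arctan(5/4) ≈ 51.34°
pole (s+3): 3 + j5 → |·| = √(3²+5²) = √34 ≈ 5.831, ∠ = arctan(5/3) ≈ 59.04°
pole (s+5): 5 + j5 → |·| = √(5²+5²) = √50 ≈ 7.0711, ∠ = arctan(5/5) ≈ 45.00°
pole at origin: |s| = 5, ∠ = 90.00° (in denominator)
|G| = 50 · 6.4031 / 206.16 ≈ 1.5529
Gain = 20 log₁₀(1.5529) ≈ 3.82 dB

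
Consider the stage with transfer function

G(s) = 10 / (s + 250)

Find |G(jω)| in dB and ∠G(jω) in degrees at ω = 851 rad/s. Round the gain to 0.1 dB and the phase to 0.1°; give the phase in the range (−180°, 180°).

At s = jω = j851:
pole (s+250): 250 + j851 → |·| = √(250²+851²) = √786701 ≈ 886.96, ∠ = arctan(851/250) ≈ 73.63°
|G| = 10 / 886.96 ≈ 0.011274
Gain = 20 log₁₀(0.011274) ≈ -38.96 dB
∠G = 0.00° − 73.63° = -73.63°

-39.0 dB, -73.6°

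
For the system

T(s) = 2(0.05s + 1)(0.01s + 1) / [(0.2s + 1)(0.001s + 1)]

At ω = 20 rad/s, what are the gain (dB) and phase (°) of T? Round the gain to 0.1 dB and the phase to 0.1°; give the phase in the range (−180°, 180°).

At ω = 20 rad/s:
zero (1 + j20·0.05) = 1 + j1 → |·| ≈ 1.4142, ∠ ≈ 45.00°
zero (1 + j20·0.01) = 1 + j0.2 → |·| ≈ 1.0198, ∠ ≈ 11.31°
pole (1 + j20·0.2) = 1 + j4 → |·| ≈ 4.1231, ∠ ≈ 75.96°
pole (1 + j20·0.001) = 1 + j0.02 → |·| ≈ 1.0002, ∠ ≈ 1.15°
|T| = 2 · 1.4142 · 1.0198 / (4.1231 · 1.0002) ≈ 0.69943
Gain = 20 log₁₀(0.69943) ≈ -3.11 dB
∠T = (45.00° + 11.31°) − (75.96° + 1.15°) = -20.80°

-3.1 dB, -20.8°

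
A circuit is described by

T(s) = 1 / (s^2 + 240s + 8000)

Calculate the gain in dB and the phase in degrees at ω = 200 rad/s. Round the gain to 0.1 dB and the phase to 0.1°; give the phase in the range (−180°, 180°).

-95.2 dB, -123.7°

Substitute s = j200:
Numerator: 1 = 1 + j0
Denominator: (j200)^2 + 240(j200) + 8000 = -32000 + j48000
|N| = √(1² + 0²) ≈ 1, ∠N ≈ 0.00°
|D| = √(32000² + 48000²) ≈ 57689, ∠D ≈ 123.69°
|T| = 1 / 57689 ≈ 1.7334e-05
Gain = 20 log₁₀(1.7334e-05) ≈ -95.22 dB
∠T = 0.00° − 123.69° = -123.69°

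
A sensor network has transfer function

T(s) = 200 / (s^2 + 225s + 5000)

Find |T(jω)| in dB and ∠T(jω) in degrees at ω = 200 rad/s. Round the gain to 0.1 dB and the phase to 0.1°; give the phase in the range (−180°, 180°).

-49.1 dB, -127.9°

Substitute s = j200:
Numerator: 200 = 200 + j0
Denominator: (j200)^2 + 225(j200) + 5000 = -35000 + j45000
|N| = √(200² + 0²) ≈ 200, ∠N ≈ 0.00°
|D| = √(35000² + 45000²) ≈ 57009, ∠D ≈ 127.87°
|T| = 200 / 57009 ≈ 0.0035082
Gain = 20 log₁₀(0.0035082) ≈ -49.10 dB
∠T = 0.00° − 127.87° = -127.87°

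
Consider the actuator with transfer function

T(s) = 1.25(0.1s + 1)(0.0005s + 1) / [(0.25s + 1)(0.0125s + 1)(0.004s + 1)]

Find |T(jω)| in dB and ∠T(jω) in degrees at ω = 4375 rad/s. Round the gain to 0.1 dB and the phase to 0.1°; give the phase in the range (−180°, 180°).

-58.0 dB, -110.3°

At ω = 4375 rad/s:
zero (1 + j4375·0.1) = 1 + j437.5 → |·| ≈ 437.5, ∠ ≈ 89.87°
zero (1 + j4375·0.0005) = 1 + j2.1875 → |·| ≈ 2.4052, ∠ ≈ 65.43°
pole (1 + j4375·0.25) = 1 + j1093.75 → |·| ≈ 1093.8, ∠ ≈ 89.95°
pole (1 + j4375·0.0125) = 1 + j54.6875 → |·| ≈ 54.697, ∠ ≈ 88.95°
pole (1 + j4375·0.004) = 1 + j17.5 → |·| ≈ 17.529, ∠ ≈ 86.73°
|T| = 1.25 · 437.5 · 2.4052 / (1093.8 · 54.697 · 17.529) ≈ 0.0012542
Gain = 20 log₁₀(0.0012542) ≈ -58.03 dB
∠T = (89.87° + 65.43°) − (89.95° + 88.95° + 86.73°) = -110.33°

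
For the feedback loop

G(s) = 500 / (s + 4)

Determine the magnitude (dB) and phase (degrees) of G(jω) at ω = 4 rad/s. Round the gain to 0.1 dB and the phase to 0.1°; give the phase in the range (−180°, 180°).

At s = jω = j4:
pole (s+4): 4 + j4 → |·| = √(4²+4²) = √32 ≈ 5.6569, ∠ = arctan(4/4) ≈ 45.00°
|G| = 500 / 5.6569 ≈ 88.388
Gain = 20 log₁₀(88.388) ≈ 38.93 dB
∠G = 0.00° − 45.00° = -45.00°

38.9 dB, -45.0°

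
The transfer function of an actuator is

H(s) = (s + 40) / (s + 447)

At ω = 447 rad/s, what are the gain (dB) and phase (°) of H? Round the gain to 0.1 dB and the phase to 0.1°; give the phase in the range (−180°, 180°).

At s = jω = j447:
zero (s+40): 40 + j447 → |·| = √(40²+447²) = √201409 ≈ 448.79, ∠ = arctan(447/40) ≈ 84.89°
pole (s+447): 447 + j447 → |·| = √(447²+447²) = √399618 ≈ 632.15, ∠ = arctan(447/447) ≈ 45.00°
|H| = 1 · 448.79 / 632.15 ≈ 0.70994
Gain = 20 log₁₀(0.70994) ≈ -2.98 dB
∠H = 84.89° − 45.00° = 39.89°

-3.0 dB, 39.9°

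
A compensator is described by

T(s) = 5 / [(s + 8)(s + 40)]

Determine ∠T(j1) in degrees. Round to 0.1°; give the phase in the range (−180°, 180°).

-8.6°

At s = jω = j1:
pole (s+8): 8 + j1 → |·| = √(8²+1²) = √65 ≈ 8.0623, ∠ = arctan(1/8) ≈ 7.13°
pole (s+40): 40 + j1 → |·| = √(40²+1²) = √1601 ≈ 40.012, ∠ = arctan(1/40) ≈ 1.43°
∠T = 0.00° − 8.56° = -8.56°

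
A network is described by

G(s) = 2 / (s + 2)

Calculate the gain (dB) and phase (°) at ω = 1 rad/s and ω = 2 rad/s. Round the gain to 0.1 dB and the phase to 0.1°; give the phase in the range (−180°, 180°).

At s = jω = j1:
pole (s+2): 2 + j1 → |·| = √(2²+1²) = √5 ≈ 2.2361, ∠ = arctan(1/2) ≈ 26.57°
|G| = 2 / 2.2361 ≈ 0.89441
Gain = 20 log₁₀(0.89441) ≈ -0.97 dB
∠G = 0.00° − 26.57° = -26.57°

At s = jω = j2:
pole (s+2): 2 + j2 → |·| = √(2²+2²) = √8 ≈ 2.8284, ∠ = arctan(2/2) ≈ 45.00°
|G| = 2 / 2.8284 ≈ 0.70711
Gain = 20 log₁₀(0.70711) ≈ -3.01 dB
∠G = 0.00° − 45.00° = -45.00°

ω = 1: -1.0 dB, -26.6°; ω = 2: -3.0 dB, -45.0°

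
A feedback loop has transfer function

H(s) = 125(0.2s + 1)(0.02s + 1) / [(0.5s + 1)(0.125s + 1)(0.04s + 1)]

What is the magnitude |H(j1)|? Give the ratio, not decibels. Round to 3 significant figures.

113

At ω = 1 rad/s:
zero (1 + j1·0.2) = 1 + j0.2 → |·| ≈ 1.0198, ∠ ≈ 11.31°
zero (1 + j1·0.02) = 1 + j0.02 → |·| ≈ 1.0002, ∠ ≈ 1.15°
pole (1 + j1·0.5) = 1 + j0.5 → |·| ≈ 1.118, ∠ ≈ 26.57°
pole (1 + j1·0.125) = 1 + j0.125 → |·| ≈ 1.0078, ∠ ≈ 7.13°
pole (1 + j1·0.04) = 1 + j0.04 → |·| ≈ 1.0008, ∠ ≈ 2.29°
|H| = 125 · 1.0198 · 1.0002 / (1.118 · 1.0078 · 1.0008) ≈ 113.07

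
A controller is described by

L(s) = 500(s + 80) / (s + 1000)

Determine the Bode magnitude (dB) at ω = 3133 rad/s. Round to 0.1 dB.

53.6 dB

At s = jω = j3133:
zero (s+80): 80 + j3133 → |·| = √(80²+3133²) = √9822089 ≈ 3134, ∠ = arctan(3133/80) ≈ 88.54°
pole (s+1000): 1000 + j3133 → |·| = √(1000²+3133²) = √10815689 ≈ 3288.7, ∠ = arctan(3133/1000) ≈ 72.30°
|L| = 500 · 3134 / 3288.7 ≈ 476.48
Gain = 20 log₁₀(476.48) ≈ 53.56 dB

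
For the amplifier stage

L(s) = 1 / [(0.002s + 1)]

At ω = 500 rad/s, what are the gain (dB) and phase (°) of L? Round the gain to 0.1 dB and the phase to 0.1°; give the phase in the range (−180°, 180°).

At ω = 500 rad/s:
pole (1 + j500·0.002) = 1 + j1 → |·| ≈ 1.4142, ∠ ≈ 45.00°
|L| = 1 · 1 / (1.4142) ≈ 0.70711
Gain = 20 log₁₀(0.70711) ≈ -3.01 dB
∠L = (0°) − (45.00°) = -45.00°

-3.0 dB, -45.0°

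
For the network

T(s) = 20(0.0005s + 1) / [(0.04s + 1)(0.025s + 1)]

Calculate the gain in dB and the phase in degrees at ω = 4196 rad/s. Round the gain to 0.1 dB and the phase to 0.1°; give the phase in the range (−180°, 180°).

At ω = 4196 rad/s:
zero (1 + j4196·0.0005) = 1 + j2.098 → |·| ≈ 2.3241, ∠ ≈ 64.52°
pole (1 + j4196·0.04) = 1 + j167.84 → |·| ≈ 167.84, ∠ ≈ 89.66°
pole (1 + j4196·0.025) = 1 + j104.9 → |·| ≈ 104.9, ∠ ≈ 89.45°
|T| = 20 · 2.3241 / (167.84 · 104.9) ≈ 0.0026401
Gain = 20 log₁₀(0.0026401) ≈ -51.57 dB
∠T = (64.52°) − (89.66° + 89.45°) = -114.59°

-51.6 dB, -114.6°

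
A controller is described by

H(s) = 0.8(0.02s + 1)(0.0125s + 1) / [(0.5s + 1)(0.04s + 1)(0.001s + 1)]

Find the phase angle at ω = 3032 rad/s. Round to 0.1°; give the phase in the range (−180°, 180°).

At ω = 3032 rad/s:
zero (1 + j3032·0.02) = 1 + j60.64 → |·| ≈ 60.648, ∠ ≈ 89.06°
zero (1 + j3032·0.0125) = 1 + j37.9 → |·| ≈ 37.913, ∠ ≈ 88.49°
pole (1 + j3032·0.5) = 1 + j1516 → |·| ≈ 1516, ∠ ≈ 89.96°
pole (1 + j3032·0.04) = 1 + j121.28 → |·| ≈ 121.28, ∠ ≈ 89.53°
pole (1 + j3032·0.001) = 1 + j3.032 → |·| ≈ 3.1927, ∠ ≈ 71.75°
∠H = (89.06° + 88.49°) − (89.96° + 89.53° + 71.75°) = -73.69°

-73.7°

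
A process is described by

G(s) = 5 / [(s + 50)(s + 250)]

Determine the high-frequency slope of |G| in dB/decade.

Each pole contributes −20 dB/decade at high frequency; each zero contributes +20 dB/decade.
Net: 0 zero(s) − 2 pole(s) → -40 dB/decade.

-40 dB/decade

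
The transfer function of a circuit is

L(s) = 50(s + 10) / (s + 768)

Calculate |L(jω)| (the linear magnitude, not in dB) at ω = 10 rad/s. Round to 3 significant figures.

At s = jω = j10:
zero (s+10): 10 + j10 → |·| = √(10²+10²) = √200 ≈ 14.142, ∠ = arctan(10/10) ≈ 45.00°
pole (s+768): 768 + j10 → |·| = √(768²+10²) = √589924 ≈ 768.07, ∠ = arctan(10/768) ≈ 0.75°
|L| = 50 · 14.142 / 768.07 ≈ 0.92062

0.921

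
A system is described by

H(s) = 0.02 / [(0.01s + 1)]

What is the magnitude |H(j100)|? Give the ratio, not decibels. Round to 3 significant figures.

At ω = 100 rad/s:
pole (1 + j100·0.01) = 1 + j1 → |·| ≈ 1.4142, ∠ ≈ 45.00°
|H| = 0.02 · 1 / (1.4142) ≈ 0.014142

0.0141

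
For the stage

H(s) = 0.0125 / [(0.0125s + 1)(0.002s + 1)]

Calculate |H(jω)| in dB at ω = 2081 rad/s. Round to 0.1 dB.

At ω = 2081 rad/s:
pole (1 + j2081·0.0125) = 1 + j26.0125 → |·| ≈ 26.032, ∠ ≈ 87.80°
pole (1 + j2081·0.002) = 1 + j4.162 → |·| ≈ 4.2804, ∠ ≈ 76.49°
|H| = 0.0125 · 1 / (26.032 · 4.2804) ≈ 0.00011218
Gain = 20 log₁₀(0.00011218) ≈ -79.00 dB

-79.0 dB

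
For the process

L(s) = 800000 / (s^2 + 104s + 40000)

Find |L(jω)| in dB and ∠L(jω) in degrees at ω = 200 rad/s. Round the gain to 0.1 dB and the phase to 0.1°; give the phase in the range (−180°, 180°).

At s = jω = j200:
quadratic: (j200)² + 104·j200 + 40000 = 0 + j20800 → |·| ≈ 20800, ∠ ≈ 90.00°
|L| = 800000 / 20800 ≈ 38.462
Gain = 20 log₁₀(38.462) ≈ 31.70 dB
∠L = 0.00° − 90.00° = -90.00°

31.7 dB, -90.0°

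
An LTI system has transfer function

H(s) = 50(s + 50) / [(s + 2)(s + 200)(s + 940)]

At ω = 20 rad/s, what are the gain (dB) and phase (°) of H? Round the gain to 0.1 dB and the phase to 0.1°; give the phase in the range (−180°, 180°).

At s = jω = j20:
zero (s+50): 50 + j20 → |·| = √(50²+20²) = √2900 ≈ 53.852, ∠ = arctan(20/50) ≈ 21.80°
pole (s+2): 2 + j20 → |·| = √(2²+20²) = √404 ≈ 20.1, ∠ = arctan(20/2) ≈ 84.29°
pole (s+200): 200 + j20 → |·| = √(200²+20²) = √40400 ≈ 201, ∠ = arctan(20/200) ≈ 5.71°
pole (s+940): 940 + j20 → |·| = √(940²+20²) = √884000 ≈ 940.21, ∠ = arctan(20/940) ≈ 1.22°
|H| = 50 · 53.852 / 3.7985e+06 ≈ 0.00070886
Gain = 20 log₁₀(0.00070886) ≈ -62.99 dB
∠H = 21.80° − 91.22° = -69.42°

-63.0 dB, -69.4°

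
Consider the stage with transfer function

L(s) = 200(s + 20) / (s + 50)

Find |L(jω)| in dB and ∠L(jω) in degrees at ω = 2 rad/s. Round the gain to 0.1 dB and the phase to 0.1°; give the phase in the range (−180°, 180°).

At s = jω = j2:
zero (s+20): 20 + j2 → |·| = √(20²+2²) = √404 ≈ 20.1, ∠ = arctan(2/20) ≈ 5.71°
pole (s+50): 50 + j2 → |·| = √(50²+2²) = √2504 ≈ 50.04, ∠ = arctan(2/50) ≈ 2.29°
|L| = 200 · 20.1 / 50.04 ≈ 80.336
Gain = 20 log₁₀(80.336) ≈ 38.10 dB
∠L = 5.71° − 2.29° = 3.42°

38.1 dB, 3.4°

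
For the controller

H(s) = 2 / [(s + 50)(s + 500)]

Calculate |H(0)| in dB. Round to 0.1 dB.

-81.9 dB

H(0) = 2 / (50·500) = 8e-05
20 log₁₀(8e-05) ≈ -81.94 dB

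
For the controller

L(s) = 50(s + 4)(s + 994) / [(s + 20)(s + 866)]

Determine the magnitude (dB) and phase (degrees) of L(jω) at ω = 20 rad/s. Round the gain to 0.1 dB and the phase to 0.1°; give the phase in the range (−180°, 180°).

At s = jω = j20:
zero (s+4): 4 + j20 → |·| = √(4²+20²) = √416 ≈ 20.396, ∠ = arctan(20/4) ≈ 78.69°
zero (s+994): 994 + j20 → |·| = √(994²+20²) = √988436 ≈ 994.2, ∠ = arctan(20/994) ≈ 1.15°
pole (s+20): 20 + j20 → |·| = √(20²+20²) = √800 ≈ 28.284, ∠ = arctan(20/20) ≈ 45.00°
pole (s+866): 866 + j20 → |·| = √(866²+20²) = √750356 ≈ 866.23, ∠ = arctan(20/866) ≈ 1.32°
|L| = 50 · 20278 / 24500 ≈ 41.384
Gain = 20 log₁₀(41.384) ≈ 32.34 dB
∠L = 79.84° − 46.32° = 33.52°

32.3 dB, 33.5°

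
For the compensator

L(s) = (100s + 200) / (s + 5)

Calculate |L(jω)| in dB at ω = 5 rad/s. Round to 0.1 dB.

37.6 dB

Substitute s = j5:
Numerator: 100(j5) + 200 = 200 + j500
Denominator: (j5) + 5 = 5 + j5
|N| = √(200² + 500²) ≈ 538.52, ∠N ≈ 68.20°
|D| = √(5² + 5²) ≈ 7.0711, ∠D ≈ 45.00°
|L| = 538.52 / 7.0711 ≈ 76.158
Gain = 20 log₁₀(76.158) ≈ 37.63 dB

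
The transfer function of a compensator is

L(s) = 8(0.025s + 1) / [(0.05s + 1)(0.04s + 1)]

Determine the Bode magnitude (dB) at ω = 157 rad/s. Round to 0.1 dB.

-3.8 dB

At ω = 157 rad/s:
zero (1 + j157·0.025) = 1 + j3.925 → |·| ≈ 4.0504, ∠ ≈ 75.71°
pole (1 + j157·0.05) = 1 + j7.85 → |·| ≈ 7.9134, ∠ ≈ 82.74°
pole (1 + j157·0.04) = 1 + j6.28 → |·| ≈ 6.3591, ∠ ≈ 80.95°
|L| = 8 · 4.0504 / (7.9134 · 6.3591) ≈ 0.64392
Gain = 20 log₁₀(0.64392) ≈ -3.82 dB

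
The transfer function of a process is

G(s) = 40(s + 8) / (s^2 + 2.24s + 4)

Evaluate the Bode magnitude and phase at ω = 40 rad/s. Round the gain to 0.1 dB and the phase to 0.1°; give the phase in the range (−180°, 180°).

0.2 dB, -98.1°

At s = jω = j40:
zero (s+8): 8 + j40 → |·| = √(8²+40²) = √1664 ≈ 40.792, ∠ = arctan(40/8) ≈ 78.69°
quadratic: (j40)² + 2.24·j40 + 4 = -1596 + j89.6 → |·| ≈ 1598.5, ∠ ≈ 176.79°
|G| = 40 · 40.792 / 1598.5 ≈ 1.0208
Gain = 20 log₁₀(1.0208) ≈ 0.18 dB
∠G = 78.69° − 176.79° = -98.10°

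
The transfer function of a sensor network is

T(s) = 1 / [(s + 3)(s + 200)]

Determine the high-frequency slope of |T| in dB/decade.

Each pole contributes −20 dB/decade at high frequency; each zero contributes +20 dB/decade.
Net: 0 zero(s) − 2 pole(s) → -40 dB/decade.

-40 dB/decade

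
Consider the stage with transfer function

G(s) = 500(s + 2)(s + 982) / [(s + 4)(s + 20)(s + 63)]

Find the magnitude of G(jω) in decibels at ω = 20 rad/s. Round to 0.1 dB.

48.3 dB

At s = jω = j20:
zero (s+2): 2 + j20 → |·| = √(2²+20²) = √404 ≈ 20.1, ∠ = arctan(20/2) ≈ 84.29°
zero (s+982): 982 + j20 → |·| = √(982²+20²) = √964724 ≈ 982.2, ∠ = arctan(20/982) ≈ 1.17°
pole (s+4): 4 + j20 → |·| = √(4²+20²) = √416 ≈ 20.396, ∠ = arctan(20/4) ≈ 78.69°
pole (s+20): 20 + j20 → |·| = √(20²+20²) = √800 ≈ 28.284, ∠ = arctan(20/20) ≈ 45.00°
pole (s+63): 63 + j20 → |·| = √(63²+20²) = √4369 ≈ 66.098, ∠ = arctan(20/63) ≈ 17.61°
|G| = 500 · 19742 / 38131 ≈ 258.87
Gain = 20 log₁₀(258.87) ≈ 48.26 dB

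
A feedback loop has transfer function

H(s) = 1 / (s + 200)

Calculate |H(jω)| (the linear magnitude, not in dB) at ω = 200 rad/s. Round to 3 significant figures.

At s = jω = j200:
pole (s+200): 200 + j200 → |·| = √(200²+200²) = √80000 ≈ 282.84, ∠ = arctan(200/200) ≈ 45.00°
|H| = 1 / 282.84 ≈ 0.0035356

0.00354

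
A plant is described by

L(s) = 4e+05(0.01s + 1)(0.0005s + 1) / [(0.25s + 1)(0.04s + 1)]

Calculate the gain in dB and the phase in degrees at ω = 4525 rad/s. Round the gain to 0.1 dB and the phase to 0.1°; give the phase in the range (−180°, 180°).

46.8 dB, -24.7°

At ω = 4525 rad/s:
zero (1 + j4525·0.01) = 1 + j45.25 → |·| ≈ 45.261, ∠ ≈ 88.73°
zero (1 + j4525·0.0005) = 1 + j2.2625 → |·| ≈ 2.4736, ∠ ≈ 66.16°
pole (1 + j4525·0.25) = 1 + j1131.25 → |·| ≈ 1131.3, ∠ ≈ 89.95°
pole (1 + j4525·0.04) = 1 + j181 → |·| ≈ 181, ∠ ≈ 89.68°
|L| = 4e+05 · 45.261 · 2.4736 / (1131.3 · 181) ≈ 218.7
Gain = 20 log₁₀(218.7) ≈ 46.80 dB
∠L = (88.73° + 66.16°) − (89.95° + 89.68°) = -24.74°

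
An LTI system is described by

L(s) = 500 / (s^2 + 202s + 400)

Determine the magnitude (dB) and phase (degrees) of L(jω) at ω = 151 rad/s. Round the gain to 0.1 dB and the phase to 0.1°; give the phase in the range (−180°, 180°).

Substitute s = j151:
Numerator: 500 = 500 + j0
Denominator: (j151)^2 + 202(j151) + 400 = -22401 + j30502
|N| = √(500² + 0²) ≈ 500, ∠N ≈ 0.00°
|D| = √(22401² + 30502²) ≈ 37844, ∠D ≈ 126.29°
|L| = 500 / 37844 ≈ 0.013212
Gain = 20 log₁₀(0.013212) ≈ -37.58 dB
∠L = 0.00° − 126.29° = -126.29°

-37.6 dB, -126.3°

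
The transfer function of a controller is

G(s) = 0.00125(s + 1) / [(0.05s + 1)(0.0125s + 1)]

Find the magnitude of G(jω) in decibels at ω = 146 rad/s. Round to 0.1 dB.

At ω = 146 rad/s:
zero (1 + j146·1) = 1 + j146 → |·| ≈ 146, ∠ ≈ 89.61°
pole (1 + j146·0.05) = 1 + j7.3 → |·| ≈ 7.3682, ∠ ≈ 82.20°
pole (1 + j146·0.0125) = 1 + j1.825 → |·| ≈ 2.081, ∠ ≈ 61.28°
|G| = 0.00125 · 146 / (7.3682 · 2.081) ≈ 0.011902
Gain = 20 log₁₀(0.011902) ≈ -38.49 dB

-38.5 dB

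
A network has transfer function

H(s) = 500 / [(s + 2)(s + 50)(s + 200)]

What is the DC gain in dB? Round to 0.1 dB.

-32.0 dB

H(0) = 500 / (2·50·200) = 0.025
20 log₁₀(0.025) ≈ -32.04 dB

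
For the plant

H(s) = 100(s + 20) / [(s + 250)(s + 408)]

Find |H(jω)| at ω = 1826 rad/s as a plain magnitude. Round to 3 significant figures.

0.0530

At s = jω = j1826:
zero (s+20): 20 + j1826 → |·| = √(20²+1826²) = √3334676 ≈ 1826.1, ∠ = arctan(1826/20) ≈ 89.37°
pole (s+250): 250 + j1826 → |·| = √(250²+1826²) = √3396776 ≈ 1843, ∠ = arctan(1826/250) ≈ 82.20°
pole (s+408): 408 + j1826 → |·| = √(408²+1826²) = √3500740 ≈ 1871, ∠ = arctan(1826/408) ≈ 77.40°
|H| = 100 · 1826.1 / 3.4483e+06 ≈ 0.052957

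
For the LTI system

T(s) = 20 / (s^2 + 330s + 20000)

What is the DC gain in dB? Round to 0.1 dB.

-60.0 dB

T(0) = 20 / 20000 = 0.001
20 log₁₀(0.001) ≈ -60.00 dB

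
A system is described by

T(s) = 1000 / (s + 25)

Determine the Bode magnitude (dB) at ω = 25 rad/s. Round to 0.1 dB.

29.0 dB

Substitute s = j25:
Numerator: 1000 = 1000 + j0
Denominator: (j25) + 25 = 25 + j25
|N| = √(1000² + 0²) ≈ 1000, ∠N ≈ 0.00°
|D| = √(25² + 25²) ≈ 35.355, ∠D ≈ 45.00°
|T| = 1000 / 35.355 ≈ 28.285
Gain = 20 log₁₀(28.285) ≈ 29.03 dB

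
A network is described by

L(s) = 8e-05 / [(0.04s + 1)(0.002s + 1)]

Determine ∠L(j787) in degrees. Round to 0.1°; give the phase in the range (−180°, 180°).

-145.8°

At ω = 787 rad/s:
pole (1 + j787·0.04) = 1 + j31.48 → |·| ≈ 31.496, ∠ ≈ 88.18°
pole (1 + j787·0.002) = 1 + j1.574 → |·| ≈ 1.8648, ∠ ≈ 57.57°
∠L = (0°) − (88.18° + 57.57°) = -145.75°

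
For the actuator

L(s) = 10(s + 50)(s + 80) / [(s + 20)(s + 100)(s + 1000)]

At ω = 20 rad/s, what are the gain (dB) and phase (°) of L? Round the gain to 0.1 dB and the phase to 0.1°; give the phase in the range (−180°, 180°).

-36.3 dB, -21.6°

At s = jω = j20:
zero (s+50): 50 + j20 → |·| = √(50²+20²) = √2900 ≈ 53.852, ∠ = arctan(20/50) ≈ 21.80°
zero (s+80): 80 + j20 → |·| = √(80²+20²) = √6800 ≈ 82.462, ∠ = arctan(20/80) ≈ 14.04°
pole (s+20): 20 + j20 → |·| = √(20²+20²) = √800 ≈ 28.284, ∠ = arctan(20/20) ≈ 45.00°
pole (s+100): 100 + j20 → |·| = √(100²+20²) = √10400 ≈ 101.98, ∠ = arctan(20/100) ≈ 11.31°
pole (s+1000): 1000 + j20 → |·| = √(1000²+20²) = √1000400 ≈ 1000.2, ∠ = arctan(20/1000) ≈ 1.15°
|L| = 10 · 4440.7 / 2.885e+06 ≈ 0.015392
Gain = 20 log₁₀(0.015392) ≈ -36.25 dB
∠L = 35.84° − 57.46° = -21.62°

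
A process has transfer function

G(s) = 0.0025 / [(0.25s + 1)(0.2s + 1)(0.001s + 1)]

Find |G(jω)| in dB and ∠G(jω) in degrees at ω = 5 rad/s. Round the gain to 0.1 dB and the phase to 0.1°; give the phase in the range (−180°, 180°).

At ω = 5 rad/s:
pole (1 + j5·0.25) = 1 + j1.25 → |·| ≈ 1.6008, ∠ ≈ 51.34°
pole (1 + j5·0.2) = 1 + j1 → |·| ≈ 1.4142, ∠ ≈ 45.00°
pole (1 + j5·0.001) = 1 + j0.005 → |·| ≈ 1, ∠ ≈ 0.29°
|G| = 0.0025 · 1 / (1.6008 · 1.4142 · 1) ≈ 0.0011043
Gain = 20 log₁₀(0.0011043) ≈ -59.14 dB
∠G = (0°) − (51.34° + 45.00° + 0.29°) = -96.63°

-59.1 dB, -96.6°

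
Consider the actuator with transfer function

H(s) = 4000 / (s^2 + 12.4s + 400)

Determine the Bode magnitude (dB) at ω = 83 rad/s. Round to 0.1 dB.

At s = jω = j83:
quadratic: (j83)² + 12.4·j83 + 400 = -6489 + j1029.2 → |·| ≈ 6570.1, ∠ ≈ 170.99°
|H| = 4000 / 6570.1 ≈ 0.60882
Gain = 20 log₁₀(0.60882) ≈ -4.31 dB

-4.3 dB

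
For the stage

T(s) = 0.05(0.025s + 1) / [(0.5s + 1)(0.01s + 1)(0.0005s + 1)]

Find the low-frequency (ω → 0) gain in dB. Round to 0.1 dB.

T(0) = 0.05 · 1 / 1 = 0.05
20 log₁₀(0.05) ≈ -26.02 dB

-26.0 dB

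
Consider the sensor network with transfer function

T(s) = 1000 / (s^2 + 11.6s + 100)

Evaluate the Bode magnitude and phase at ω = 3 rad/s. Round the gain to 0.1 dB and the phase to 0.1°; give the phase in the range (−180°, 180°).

At s = jω = j3:
quadratic: (j3)² + 11.6·j3 + 100 = 91 + j34.8 → |·| ≈ 97.427, ∠ ≈ 20.93°
|T| = 1000 / 97.427 ≈ 10.264
Gain = 20 log₁₀(10.264) ≈ 20.23 dB
∠T = 0.00° − 20.93° = -20.93°

20.2 dB, -20.9°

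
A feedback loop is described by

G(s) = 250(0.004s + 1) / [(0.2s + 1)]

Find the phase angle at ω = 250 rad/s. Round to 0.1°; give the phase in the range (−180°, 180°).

-43.9°

At ω = 250 rad/s:
zero (1 + j250·0.004) = 1 + j1 → |·| ≈ 1.4142, ∠ ≈ 45.00°
pole (1 + j250·0.2) = 1 + j50 → |·| ≈ 50.01, ∠ ≈ 88.85°
∠G = (45.00°) − (88.85°) = -43.85°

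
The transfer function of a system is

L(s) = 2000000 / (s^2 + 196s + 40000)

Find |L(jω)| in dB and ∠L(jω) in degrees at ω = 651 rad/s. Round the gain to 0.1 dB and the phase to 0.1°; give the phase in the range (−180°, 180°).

At s = jω = j651:
quadratic: (j651)² + 196·j651 + 40000 = -383801 + j127596 → |·| ≈ 4.0446e+05, ∠ ≈ 161.61°
|L| = 2000000 / 4.0446e+05 ≈ 4.9449
Gain = 20 log₁₀(4.9449) ≈ 13.88 dB
∠L = 0.00° − 161.61° = -161.61°

13.9 dB, -161.6°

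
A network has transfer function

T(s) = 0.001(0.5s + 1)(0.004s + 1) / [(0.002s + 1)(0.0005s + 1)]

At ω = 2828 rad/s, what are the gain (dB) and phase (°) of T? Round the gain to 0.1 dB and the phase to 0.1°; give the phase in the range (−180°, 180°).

4.2 dB, 40.2°

At ω = 2828 rad/s:
zero (1 + j2828·0.5) = 1 + j1414 → |·| ≈ 1414, ∠ ≈ 89.96°
zero (1 + j2828·0.004) = 1 + j11.312 → |·| ≈ 11.356, ∠ ≈ 84.95°
pole (1 + j2828·0.002) = 1 + j5.656 → |·| ≈ 5.7437, ∠ ≈ 79.97°
pole (1 + j2828·0.0005) = 1 + j1.414 → |·| ≈ 1.7319, ∠ ≈ 54.73°
|T| = 0.001 · 1414 · 11.356 / (5.7437 · 1.7319) ≈ 1.6142
Gain = 20 log₁₀(1.6142) ≈ 4.16 dB
∠T = (89.96° + 84.95°) − (79.97° + 54.73°) = 40.21°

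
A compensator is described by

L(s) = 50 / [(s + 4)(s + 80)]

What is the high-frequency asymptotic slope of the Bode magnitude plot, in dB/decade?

-40 dB/decade

Each pole contributes −20 dB/decade at high frequency; each zero contributes +20 dB/decade.
Net: 0 zero(s) − 2 pole(s) → -40 dB/decade.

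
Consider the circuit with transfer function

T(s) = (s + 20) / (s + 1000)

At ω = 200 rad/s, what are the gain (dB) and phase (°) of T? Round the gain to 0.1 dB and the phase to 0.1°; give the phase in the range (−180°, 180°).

At s = jω = j200:
zero (s+20): 20 + j200 → |·| = √(20²+200²) = √40400 ≈ 201, ∠ = arctan(200/20) ≈ 84.29°
pole (s+1000): 1000 + j200 → |·| = √(1000²+200²) = √1040000 ≈ 1019.8, ∠ = arctan(200/1000) ≈ 11.31°
|T| = 1 · 201 / 1019.8 ≈ 0.1971
Gain = 20 log₁₀(0.1971) ≈ -14.11 dB
∠T = 84.29° − 11.31° = 72.98°

-14.1 dB, 73.0°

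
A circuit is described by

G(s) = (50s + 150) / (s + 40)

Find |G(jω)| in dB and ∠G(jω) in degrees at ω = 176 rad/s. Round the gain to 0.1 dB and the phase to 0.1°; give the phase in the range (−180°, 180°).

Substitute s = j176:
Numerator: 50(j176) + 150 = 150 + j8800
Denominator: (j176) + 40 = 40 + j176
|N| = √(150² + 8800²) ≈ 8801.3, ∠N ≈ 89.02°
|D| = √(40² + 176²) ≈ 180.49, ∠D ≈ 77.20°
|G| = 8801.3 / 180.49 ≈ 48.763
Gain = 20 log₁₀(48.763) ≈ 33.76 dB
∠G = 89.02° − 77.20° = 11.82°

33.8 dB, 11.8°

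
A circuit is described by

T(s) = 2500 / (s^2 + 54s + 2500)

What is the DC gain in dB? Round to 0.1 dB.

0.0 dB

T(0) = 2500 / 2500 = 1
20 log₁₀(1) ≈ 0.00 dB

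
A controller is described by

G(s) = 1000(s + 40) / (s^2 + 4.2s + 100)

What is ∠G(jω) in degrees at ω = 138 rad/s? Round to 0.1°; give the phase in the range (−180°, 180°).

At s = jω = j138:
zero (s+40): 40 + j138 → |·| = √(40²+138²) = √20644 ≈ 143.68, ∠ = arctan(138/40) ≈ 73.84°
quadratic: (j138)² + 4.2·j138 + 100 = -18944 + j579.6 → |·| ≈ 18953, ∠ ≈ 178.25°
∠G = 73.84° − 178.25° = -104.41°

-104.4°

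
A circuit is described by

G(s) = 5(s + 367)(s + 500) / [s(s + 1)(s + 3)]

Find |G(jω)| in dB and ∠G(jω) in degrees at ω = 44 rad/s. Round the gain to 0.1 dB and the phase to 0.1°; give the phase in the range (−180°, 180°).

20.7 dB, 107.1°

At s = jω = j44:
zero (s+367): 367 + j44 → |·| = √(367²+44²) = √136625 ≈ 369.63, ∠ = arctan(44/367) ≈ 6.84°
zero (s+500): 500 + j44 → |·| = √(500²+44²) = √251936 ≈ 501.93, ∠ = arctan(44/500) ≈ 5.03°
pole (s+1): 1 + j44 → |·| = √(1²+44²) = √1937 ≈ 44.011, ∠ = arctan(44/1) ≈ 88.70°
pole (s+3): 3 + j44 → |·| = √(3²+44²) = √1945 ≈ 44.102, ∠ = arctan(44/3) ≈ 86.10°
pole at origin: |s| = 44, ∠ = 90.00° (in denominator)
|G| = 5 · 1.8553e+05 / 85403 ≈ 10.862
Gain = 20 log₁₀(10.862) ≈ 20.72 dB
∠G = 11.87° − 264.80° = -252.93° ≡ 107.07° (principal value)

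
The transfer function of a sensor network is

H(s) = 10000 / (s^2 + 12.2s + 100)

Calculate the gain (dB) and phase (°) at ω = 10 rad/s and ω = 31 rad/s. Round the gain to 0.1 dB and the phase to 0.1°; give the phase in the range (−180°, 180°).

At s = jω = j10:
quadratic: (j10)² + 12.2·j10 + 100 = 0 + j122 → |·| ≈ 122, ∠ ≈ 90.00°
|H| = 10000 / 122 ≈ 81.967
Gain = 20 log₁₀(81.967) ≈ 38.27 dB
∠H = 0.00° − 90.00° = -90.00°

At s = jω = j31:
quadratic: (j31)² + 12.2·j31 + 100 = -861 + j378.2 → |·| ≈ 940.4, ∠ ≈ 156.29°
|H| = 10000 / 940.4 ≈ 10.634
Gain = 20 log₁₀(10.634) ≈ 20.53 dB
∠H = 0.00° − 156.29° = -156.29°

ω = 10: 38.3 dB, -90.0°; ω = 31: 20.5 dB, -156.3°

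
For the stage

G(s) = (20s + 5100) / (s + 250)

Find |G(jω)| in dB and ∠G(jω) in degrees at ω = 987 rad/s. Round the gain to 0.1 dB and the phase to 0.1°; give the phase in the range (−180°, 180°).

26.0 dB, -0.3°

Substitute s = j987:
Numerator: 20(j987) + 5100 = 5100 + j19740
Denominator: (j987) + 250 = 250 + j987
|N| = √(5100² + 19740²) ≈ 20388, ∠N ≈ 75.51°
|D| = √(250² + 987²) ≈ 1018.2, ∠D ≈ 75.79°
|G| = 20388 / 1018.2 ≈ 20.024
Gain = 20 log₁₀(20.024) ≈ 26.03 dB
∠G = 75.51° − 75.79° = -0.28°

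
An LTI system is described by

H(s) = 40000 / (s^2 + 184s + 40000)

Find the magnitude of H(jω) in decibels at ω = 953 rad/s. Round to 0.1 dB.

-26.9 dB

At s = jω = j953:
quadratic: (j953)² + 184·j953 + 40000 = -868209 + j175352 → |·| ≈ 8.8574e+05, ∠ ≈ 168.58°
|H| = 40000 / 8.8574e+05 ≈ 0.04516
Gain = 20 log₁₀(0.04516) ≈ -26.90 dB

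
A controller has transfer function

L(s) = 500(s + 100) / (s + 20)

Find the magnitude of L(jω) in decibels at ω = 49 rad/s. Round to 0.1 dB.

60.4 dB

At s = jω = j49:
zero (s+100): 100 + j49 → |·| = √(100²+49²) = √12401 ≈ 111.36, ∠ = arctan(49/100) ≈ 26.10°
pole (s+20): 20 + j49 → |·| = √(20²+49²) = √2801 ≈ 52.924, ∠ = arctan(49/20) ≈ 67.80°
|L| = 500 · 111.36 / 52.924 ≈ 1052.1
Gain = 20 log₁₀(1052.1) ≈ 60.44 dB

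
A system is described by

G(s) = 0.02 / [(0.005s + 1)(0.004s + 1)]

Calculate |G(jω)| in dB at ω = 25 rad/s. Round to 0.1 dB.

At ω = 25 rad/s:
pole (1 + j25·0.005) = 1 + j0.125 → |·| ≈ 1.0078, ∠ ≈ 7.13°
pole (1 + j25·0.004) = 1 + j0.1 → |·| ≈ 1.005, ∠ ≈ 5.71°
|G| = 0.02 · 1 / (1.0078 · 1.005) ≈ 0.019746
Gain = 20 log₁₀(0.019746) ≈ -34.09 dB

-34.1 dB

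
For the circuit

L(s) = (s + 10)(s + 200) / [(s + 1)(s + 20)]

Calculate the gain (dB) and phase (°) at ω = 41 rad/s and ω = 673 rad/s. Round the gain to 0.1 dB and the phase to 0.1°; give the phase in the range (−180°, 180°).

ω = 41: 13.3 dB, -64.7°; ω = 673: 0.4 dB, -15.6°

At s = jω = j41:
zero (s+10): 10 + j41 → |·| = √(10²+41²) = √1781 ≈ 42.202, ∠ = arctan(41/10) ≈ 76.29°
zero (s+200): 200 + j41 → |·| = √(200²+41²) = √41681 ≈ 204.16, ∠ = arctan(41/200) ≈ 11.59°
pole (s+1): 1 + j41 → |·| = √(1²+41²) = √1682 ≈ 41.012, ∠ = arctan(41/1) ≈ 88.60°
pole (s+20): 20 + j41 → |·| = √(20²+41²) = √2081 ≈ 45.618, ∠ = arctan(41/20) ≈ 64.00°
|L| = 1 · 8616 / 1870.9 ≈ 4.6053
Gain = 20 log₁₀(4.6053) ≈ 13.27 dB
∠L = 87.88° − 152.60° = -64.72°

At s = jω = j673:
zero (s+10): 10 + j673 → |·| = √(10²+673²) = √453029 ≈ 673.07, ∠ = arctan(673/10) ≈ 89.15°
zero (s+200): 200 + j673 → |·| = √(200²+673²) = √492929 ≈ 702.09, ∠ = arctan(673/200) ≈ 73.45°
pole (s+1): 1 + j673 → |·| = √(1²+673²) = √452930 ≈ 673, ∠ = arctan(673/1) ≈ 89.91°
pole (s+20): 20 + j673 → |·| = √(20²+673²) = √453329 ≈ 673.3, ∠ = arctan(673/20) ≈ 88.30°
|L| = 1 · 4.7256e+05 / 4.5313e+05 ≈ 1.0429
Gain = 20 log₁₀(1.0429) ≈ 0.36 dB
∠L = 162.60° − 178.21° = -15.61°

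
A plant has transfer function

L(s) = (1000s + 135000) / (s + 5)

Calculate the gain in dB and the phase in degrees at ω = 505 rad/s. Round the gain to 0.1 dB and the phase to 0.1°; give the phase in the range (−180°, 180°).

Substitute s = j505:
Numerator: 1000(j505) + 135000 = 135000 + j505000
Denominator: (j505) + 5 = 5 + j505
|N| = √(135000² + 505000²) ≈ 5.2273e+05, ∠N ≈ 75.03°
|D| = √(5² + 505²) ≈ 505.02, ∠D ≈ 89.43°
|L| = 5.2273e+05 / 505.02 ≈ 1035.1
Gain = 20 log₁₀(1035.1) ≈ 60.30 dB
∠L = 75.03° − 89.43° = -14.40°

60.3 dB, -14.4°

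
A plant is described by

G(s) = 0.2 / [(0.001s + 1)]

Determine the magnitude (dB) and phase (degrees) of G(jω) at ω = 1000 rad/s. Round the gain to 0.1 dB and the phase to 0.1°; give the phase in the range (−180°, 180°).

At ω = 1000 rad/s:
pole (1 + j1000·0.001) = 1 + j1 → |·| ≈ 1.4142, ∠ ≈ 45.00°
|G| = 0.2 · 1 / (1.4142) ≈ 0.14142
Gain = 20 log₁₀(0.14142) ≈ -16.99 dB
∠G = (0°) − (45.00°) = -45.00°

-17.0 dB, -45.0°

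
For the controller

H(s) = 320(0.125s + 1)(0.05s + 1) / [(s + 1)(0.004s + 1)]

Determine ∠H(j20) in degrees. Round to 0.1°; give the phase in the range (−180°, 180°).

At ω = 20 rad/s:
zero (1 + j20·0.125) = 1 + j2.5 → |·| ≈ 2.6926, ∠ ≈ 68.20°
zero (1 + j20·0.05) = 1 + j1 → |·| ≈ 1.4142, ∠ ≈ 45.00°
pole (1 + j20·1) = 1 + j20 → |·| ≈ 20.025, ∠ ≈ 87.14°
pole (1 + j20·0.004) = 1 + j0.08 → |·| ≈ 1.0032, ∠ ≈ 4.57°
∠H = (68.20° + 45.00°) − (87.14° + 4.57°) = 21.49°

21.5°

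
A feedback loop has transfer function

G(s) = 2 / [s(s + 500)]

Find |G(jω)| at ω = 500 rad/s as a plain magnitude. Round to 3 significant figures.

At s = jω = j500:
pole (s+500): 500 + j500 → |·| = √(500²+500²) = √500000 ≈ 707.11, ∠ = arctan(500/500) ≈ 45.00°
pole at origin: |s| = 500, ∠ = 90.00° (in denominator)
|G| = 2 / 3.5356e+05 ≈ 5.6567e-06

5.66e-06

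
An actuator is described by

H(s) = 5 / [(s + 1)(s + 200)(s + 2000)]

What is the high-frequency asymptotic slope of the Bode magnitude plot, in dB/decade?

Each pole contributes −20 dB/decade at high frequency; each zero contributes +20 dB/decade.
Net: 0 zero(s) − 3 pole(s) → -60 dB/decade.

-60 dB/decade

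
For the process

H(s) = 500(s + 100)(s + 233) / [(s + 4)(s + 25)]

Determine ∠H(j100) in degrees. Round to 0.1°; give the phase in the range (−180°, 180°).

At s = jω = j100:
zero (s+100): 100 + j100 → |·| = √(100²+100²) = √20000 ≈ 141.42, ∠ = arctan(100/100) ≈ 45.00°
zero (s+233): 233 + j100 → |·| = √(233²+100²) = √64289 ≈ 253.55, ∠ = arctan(100/233) ≈ 23.23°
pole (s+4): 4 + j100 → |·| = √(4²+100²) = √10016 ≈ 100.08, ∠ = arctan(100/4) ≈ 87.71°
pole (s+25): 25 + j100 → |·| = √(25²+100²) = √10625 ≈ 103.08, ∠ = arctan(100/25) ≈ 75.96°
∠H = 68.23° − 163.67° = -95.44°

-95.4°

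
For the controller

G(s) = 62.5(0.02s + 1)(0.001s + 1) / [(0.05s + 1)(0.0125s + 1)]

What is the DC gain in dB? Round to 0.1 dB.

35.9 dB

G(0) = 62.5 · 1 / 1 = 62.5
20 log₁₀(62.5) ≈ 35.92 dB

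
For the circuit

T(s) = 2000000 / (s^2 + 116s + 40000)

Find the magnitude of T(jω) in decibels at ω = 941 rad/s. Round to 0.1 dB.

At s = jω = j941:
quadratic: (j941)² + 116·j941 + 40000 = -845481 + j109156 → |·| ≈ 8.525e+05, ∠ ≈ 172.64°
|T| = 2000000 / 8.525e+05 ≈ 2.346
Gain = 20 log₁₀(2.346) ≈ 7.41 dB

7.4 dB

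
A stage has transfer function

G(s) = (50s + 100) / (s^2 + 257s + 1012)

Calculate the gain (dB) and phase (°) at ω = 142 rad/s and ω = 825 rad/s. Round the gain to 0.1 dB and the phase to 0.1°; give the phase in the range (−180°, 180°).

ω = 142: -15.3 dB, -28.5°; ω = 825: -24.7 dB, -72.8°

Substitute s = j142:
Numerator: 50(j142) + 100 = 100 + j7100
Denominator: (j142)^2 + 257(j142) + 1012 = -19152 + j36494
|N| = √(100² + 7100²) ≈ 7100.7, ∠N ≈ 89.19°
|D| = √(19152² + 36494²) ≈ 41214, ∠D ≈ 117.69°
|G| = 7100.7 / 41214 ≈ 0.17229
Gain = 20 log₁₀(0.17229) ≈ -15.27 dB
∠G = 89.19° − 117.69° = -28.50°

Substitute s = j825:
Numerator: 50(j825) + 100 = 100 + j41250
Denominator: (j825)^2 + 257(j825) + 1012 = -679613 + j212025
|N| = √(100² + 41250²) ≈ 41250, ∠N ≈ 89.86°
|D| = √(679613² + 212025²) ≈ 7.1192e+05, ∠D ≈ 162.67°
|G| = 41250 / 7.1192e+05 ≈ 0.057942
Gain = 20 log₁₀(0.057942) ≈ -24.74 dB
∠G = 89.86° − 162.67° = -72.81°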